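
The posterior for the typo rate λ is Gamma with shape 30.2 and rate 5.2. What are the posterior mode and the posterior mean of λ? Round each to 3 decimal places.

Mode = (α−1)/β = 29.2/5.2 = 5.615.
Mean = α/β = 30.2/5.2 = 5.808.

λ_MAP = 5.615, E[λ|data] = 5.808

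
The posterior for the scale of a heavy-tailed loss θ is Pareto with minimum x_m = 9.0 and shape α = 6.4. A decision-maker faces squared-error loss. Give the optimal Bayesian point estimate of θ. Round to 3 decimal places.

The Pareto density is strictly decreasing on [x_m, ∞), so the mode is x_m = 9.000.
Mean = α·x_m/(α−1) = 6.4·9.0/5.4 = 10.667.
Squared-error loss ⇒ the optimal estimator is the posterior mean.

10.667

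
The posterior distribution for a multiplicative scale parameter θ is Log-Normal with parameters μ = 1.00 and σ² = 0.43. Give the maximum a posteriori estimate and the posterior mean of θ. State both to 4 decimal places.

MAP = 1.7683, posterior mean = 3.3703

Mode = exp(μ − σ²) = exp(0.57) = 1.7683.
Mean = exp(μ + σ²/2) = exp(1.215) = 3.3703.
The mean is pulled above the mode by the posterior's right skew.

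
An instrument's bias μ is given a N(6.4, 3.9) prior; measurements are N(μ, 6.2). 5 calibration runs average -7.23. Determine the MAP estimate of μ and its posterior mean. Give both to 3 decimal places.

Posterior for μ is Normal. Precision-weighted mean: (1/3.9·6.4 + 5/6.2·-7.23) / (1/3.9 + 5/6.2) = -3.942.
A Normal posterior is symmetric, so mode = mean.

MAP = -3.942, posterior mean = -3.942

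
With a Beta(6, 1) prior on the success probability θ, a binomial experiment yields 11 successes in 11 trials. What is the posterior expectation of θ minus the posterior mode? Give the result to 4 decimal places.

Posterior: Beta(6+11, 1+0) = Beta(17, 1).
Since β = 1 ≤ 1 and α > 1, the Beta density is monotone increasing on [0,1]; the mode is at 1.
Mean = 17/(17+1) = 0.9444.
Difference = 0.9444 − 1.0000 = -0.0556.

-0.0556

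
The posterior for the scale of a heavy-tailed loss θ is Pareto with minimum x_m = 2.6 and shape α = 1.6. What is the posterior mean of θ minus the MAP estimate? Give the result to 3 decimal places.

The Pareto density is strictly decreasing on [x_m, ∞), so the mode is x_m = 2.600.
Mean = α·x_m/(α−1) = 1.6·2.6/0.6 = 6.933.
Difference = 6.933 − 2.600 = 4.333.

4.333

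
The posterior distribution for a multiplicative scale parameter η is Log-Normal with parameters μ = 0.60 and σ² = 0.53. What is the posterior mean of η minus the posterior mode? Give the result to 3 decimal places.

Mode = exp(μ − σ²) = exp(0.07) = 1.073.
Mean = exp(μ + σ²/2) = exp(0.865) = 2.375.
Difference = 2.375 − 1.073 = 1.302.

1.302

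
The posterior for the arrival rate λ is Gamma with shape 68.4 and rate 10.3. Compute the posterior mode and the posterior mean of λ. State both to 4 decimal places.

λ_MAP = 6.5437, E[λ|data] = 6.6408

Mode = (α−1)/β = 67.4/10.3 = 6.5437.
Mean = α/β = 68.4/10.3 = 6.6408.
The posterior is right-skewed, so the mean exceeds the mode.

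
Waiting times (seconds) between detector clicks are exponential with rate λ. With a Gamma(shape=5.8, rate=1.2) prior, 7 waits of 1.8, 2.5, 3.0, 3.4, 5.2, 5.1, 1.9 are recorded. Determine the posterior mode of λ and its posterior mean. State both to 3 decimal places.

MAP = 0.490, posterior mean = 0.531

Σ times = 22.9. Posterior: Gamma(shape = 5.8+7 = 12.8, rate = 1.2+22.9 = 24.1).
Mode = (α−1)/β = 11.8/24.1 = 0.490.
Mean = α/β = 12.8/24.1 = 0.531.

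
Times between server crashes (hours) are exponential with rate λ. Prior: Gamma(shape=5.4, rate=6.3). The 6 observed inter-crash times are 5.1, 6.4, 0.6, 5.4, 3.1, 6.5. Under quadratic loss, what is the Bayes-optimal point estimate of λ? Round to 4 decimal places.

0.3413

Σ times = 27.1. Posterior: Gamma(shape = 5.4+6 = 11.4, rate = 6.3+27.1 = 33.4).
Mode = (α−1)/β = 10.4/33.4 = 0.3114.
Mean = α/β = 11.4/33.4 = 0.3413.
Quadratic loss ⇒ the optimal estimator is the posterior mean.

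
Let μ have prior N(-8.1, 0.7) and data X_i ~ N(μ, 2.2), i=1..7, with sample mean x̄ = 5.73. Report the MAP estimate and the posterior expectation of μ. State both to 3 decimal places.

Posterior for μ is Normal. Precision-weighted mean: (1/0.7·-8.1 + 7/2.2·5.73) / (1/0.7 + 7/2.2) = 1.445.
A Normal posterior is symmetric, so mode = mean.

μ_MAP = 1.445, E[μ|data] = 1.445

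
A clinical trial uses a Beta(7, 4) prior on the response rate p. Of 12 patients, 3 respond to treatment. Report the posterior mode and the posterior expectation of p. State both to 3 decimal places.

MAP: 0.429. Posterior mean: 0.435.

Posterior: Beta(7+3, 4+9) = Beta(10, 13).
Mode = (10−1)/(10+13−2) = 9/21 = 0.429.
Mean = 10/(10+13) = 10/23 = 0.435.
Right-skewed posterior ⇒ mode < mean.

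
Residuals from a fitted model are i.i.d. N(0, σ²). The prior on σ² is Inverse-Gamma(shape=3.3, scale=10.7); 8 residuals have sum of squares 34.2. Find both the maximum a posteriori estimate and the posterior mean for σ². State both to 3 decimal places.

Posterior: Inverse-Gamma(shape = 3.3+8/2 = 7.3, scale = 10.7+34.2/2 = 27.8).
Mode = β/(α+1) = 27.8/8.3 = 3.349.
Mean = β/(α−1) = 27.8/6.3 = 4.413.

MAP: 3.349. Posterior mean: 4.413.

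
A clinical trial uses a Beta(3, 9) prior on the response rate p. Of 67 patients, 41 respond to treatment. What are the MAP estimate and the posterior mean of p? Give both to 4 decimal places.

MAP = 0.5584; posterior mean = 0.5570

Posterior: Beta(3+41, 9+26) = Beta(44, 35).
Mode = (44−1)/(44+35−2) = 43/77 = 0.5584.
Mean = 44/(44+35) = 44/79 = 0.5570.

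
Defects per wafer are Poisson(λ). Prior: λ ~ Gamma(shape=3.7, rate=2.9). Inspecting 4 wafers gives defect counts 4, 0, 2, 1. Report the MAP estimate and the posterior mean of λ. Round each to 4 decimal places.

Σ counts = 7. Posterior: Gamma(shape = 3.7+7 = 10.7, rate = 2.9+4 = 6.9).
Mode = (α−1)/β = 9.7/6.9 = 1.4058.
Mean = α/β = 10.7/6.9 = 1.5507.

MAP estimate = 1.4058, posterior mean = 1.5507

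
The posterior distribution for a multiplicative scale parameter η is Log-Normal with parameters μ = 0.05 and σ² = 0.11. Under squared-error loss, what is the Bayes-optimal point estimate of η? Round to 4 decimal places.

1.1107

Mode = exp(μ − σ²) = exp(-0.06) = 0.9418.
Mean = exp(μ + σ²/2) = exp(0.105) = 1.1107.
Squared-error loss ⇒ the optimal estimator is the posterior mean.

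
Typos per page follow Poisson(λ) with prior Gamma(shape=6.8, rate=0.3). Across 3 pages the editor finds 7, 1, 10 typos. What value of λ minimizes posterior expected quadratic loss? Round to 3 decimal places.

Σ counts = 18. Posterior: Gamma(shape = 6.8+18 = 24.8, rate = 0.3+3 = 3.3).
Mode = (α−1)/β = 23.8/3.3 = 7.212.
Mean = α/β = 24.8/3.3 = 7.515.
Quadratic loss ⇒ the optimal estimator is the posterior mean.

7.515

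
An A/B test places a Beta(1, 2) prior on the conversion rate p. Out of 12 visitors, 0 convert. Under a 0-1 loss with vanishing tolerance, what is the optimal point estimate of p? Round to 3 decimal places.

0.000

Posterior: Beta(1+0, 2+12) = Beta(1, 14).
Since α = 1 ≤ 1 and β > 1, the Beta density is monotone decreasing on [0,1]; the mode is at 0.
Mean = 1/(1+14) = 0.067.
This is the posterior mode — the MAP estimate.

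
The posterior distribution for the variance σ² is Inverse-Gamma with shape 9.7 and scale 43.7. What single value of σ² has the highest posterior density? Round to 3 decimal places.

4.084

Mode = β/(α+1) = 43.7/10.7 = 4.084.
Mean = β/(α−1) = 43.7/8.7 = 5.023.
This is the posterior mode — the MAP estimate.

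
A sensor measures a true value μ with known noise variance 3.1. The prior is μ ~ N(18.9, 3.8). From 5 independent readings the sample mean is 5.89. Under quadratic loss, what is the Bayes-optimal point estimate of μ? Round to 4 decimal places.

7.7149

Posterior for μ is Normal. Precision-weighted mean: (1/3.8·18.9 + 5/3.1·5.89) / (1/3.8 + 5/3.1) = 7.7149.
A Normal posterior is symmetric, so mode = mean.
Quadratic loss ⇒ the optimal estimator is the posterior mean.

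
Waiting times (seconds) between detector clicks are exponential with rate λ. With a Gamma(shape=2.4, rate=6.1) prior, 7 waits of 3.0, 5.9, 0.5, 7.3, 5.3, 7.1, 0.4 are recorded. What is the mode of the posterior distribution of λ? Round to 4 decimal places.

0.2360

Σ times = 29.5. Posterior: Gamma(shape = 2.4+7 = 9.4, rate = 6.1+29.5 = 35.6).
Mode = (α−1)/β = 8.4/35.6 = 0.2360.
Mean = α/β = 9.4/35.6 = 0.2640.
This is the posterior mode — the MAP estimate.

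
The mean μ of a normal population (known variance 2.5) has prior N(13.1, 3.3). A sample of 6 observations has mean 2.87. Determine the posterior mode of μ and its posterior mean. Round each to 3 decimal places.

MAP = 4.017, posterior mean = 4.017

Posterior for μ is Normal. Precision-weighted mean: (1/3.3·13.1 + 6/2.5·2.87) / (1/3.3 + 6/2.5) = 4.017.
A Normal posterior is symmetric, so mode = mean.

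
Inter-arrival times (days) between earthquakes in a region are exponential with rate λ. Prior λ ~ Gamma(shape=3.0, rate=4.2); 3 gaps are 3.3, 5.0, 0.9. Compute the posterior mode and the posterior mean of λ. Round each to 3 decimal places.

posterior mode = 0.373, posterior mean = 0.448

Σ times = 9.2. Posterior: Gamma(shape = 3.0+3 = 6.0, rate = 4.2+9.2 = 13.4).
Mode = (α−1)/β = 5.0/13.4 = 0.373.
Mean = α/β = 6.0/13.4 = 0.448.
Mean > mode: the posterior has a right tail.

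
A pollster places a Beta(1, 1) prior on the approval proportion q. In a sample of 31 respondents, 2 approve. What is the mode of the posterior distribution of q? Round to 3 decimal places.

0.065

Posterior: Beta(1+2, 1+29) = Beta(3, 30).
Mode = (3−1)/(3+30−2) = 2/31 = 0.065.
With a flat prior the MAP equals the MLE, 2/31.
Mean = 3/(3+30) = 3/33 = 0.091.
This is the posterior mode — the MAP estimate.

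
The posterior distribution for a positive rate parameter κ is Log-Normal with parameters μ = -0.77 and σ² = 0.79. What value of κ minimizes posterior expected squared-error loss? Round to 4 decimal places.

Mode = exp(μ − σ²) = exp(-1.56) = 0.2101.
Mean = exp(μ + σ²/2) = exp(-0.375) = 0.6873.
Squared-error loss ⇒ the optimal estimator is the posterior mean.

0.6873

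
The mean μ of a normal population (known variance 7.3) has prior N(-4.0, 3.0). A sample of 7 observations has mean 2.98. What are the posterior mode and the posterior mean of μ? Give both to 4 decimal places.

MAP = 1.1795, posterior mean = 1.1795

Posterior for μ is Normal. Precision-weighted mean: (1/3.0·-4.0 + 7/7.3·2.98) / (1/3.0 + 7/7.3) = 1.1795.
A Normal posterior is symmetric, so mode = mean.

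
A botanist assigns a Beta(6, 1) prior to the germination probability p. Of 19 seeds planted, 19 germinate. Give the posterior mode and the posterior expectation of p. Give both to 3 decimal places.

posterior mode = 1.000, posterior expectation = 0.962

Posterior: Beta(6+19, 1+0) = Beta(25, 1).
Since β = 1 ≤ 1 and α > 1, the Beta density is monotone increasing on [0,1]; the mode is at 1.
Mean = 25/(25+1) = 0.962.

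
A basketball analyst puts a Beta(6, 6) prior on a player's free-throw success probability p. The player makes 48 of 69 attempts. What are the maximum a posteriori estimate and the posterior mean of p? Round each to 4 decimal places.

Posterior: Beta(6+48, 6+21) = Beta(54, 27).
Mode = (54−1)/(54+27−2) = 53/79 = 0.6709.
Mean = 54/(54+27) = 54/81 = 0.6667.
Mode > mean: the posterior has a left tail.

p_MAP = 0.6709, E[p|data] = 0.6667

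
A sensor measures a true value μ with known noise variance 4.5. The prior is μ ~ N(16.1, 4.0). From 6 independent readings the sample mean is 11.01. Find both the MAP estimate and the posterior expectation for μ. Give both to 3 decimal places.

μ_MAP = 11.814, E[μ|data] = 11.814

Posterior for μ is Normal. Precision-weighted mean: (1/4.0·16.1 + 6/4.5·11.01) / (1/4.0 + 6/4.5) = 11.814.
A Normal posterior is symmetric, so mode = mean.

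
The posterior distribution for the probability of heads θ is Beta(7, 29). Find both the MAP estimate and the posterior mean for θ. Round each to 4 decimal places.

θ_MAP = 0.1765, E[θ|data] = 0.1944

Mode = (7−1)/(7+29−2) = 6/34 = 0.1765.
Mean = 7/(7+29) = 7/36 = 0.1944.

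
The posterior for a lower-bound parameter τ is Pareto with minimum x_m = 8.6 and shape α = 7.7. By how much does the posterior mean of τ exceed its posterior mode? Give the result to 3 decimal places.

1.284

The Pareto density is strictly decreasing on [x_m, ∞), so the mode is x_m = 8.600.
Mean = α·x_m/(α−1) = 7.7·8.6/6.7 = 9.884.
Difference = 9.884 − 8.600 = 1.284.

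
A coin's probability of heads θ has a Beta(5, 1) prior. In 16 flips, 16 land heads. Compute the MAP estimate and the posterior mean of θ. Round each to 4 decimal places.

MAP: 1.0000. Posterior mean: 0.9545.

Posterior: Beta(5+16, 1+0) = Beta(21, 1).
Since β = 1 ≤ 1 and α > 1, the Beta density is monotone increasing on [0,1]; the mode is at 1.
Mean = 21/(21+1) = 0.9545.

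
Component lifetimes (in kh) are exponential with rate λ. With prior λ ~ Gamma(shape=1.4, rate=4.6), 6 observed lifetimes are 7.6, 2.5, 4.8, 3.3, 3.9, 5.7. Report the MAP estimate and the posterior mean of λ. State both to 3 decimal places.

λ_MAP = 0.198, E[λ|data] = 0.228

Σ times = 27.8. Posterior: Gamma(shape = 1.4+6 = 7.4, rate = 4.6+27.8 = 32.4).
Mode = (α−1)/β = 6.4/32.4 = 0.198.
Mean = α/β = 7.4/32.4 = 0.228.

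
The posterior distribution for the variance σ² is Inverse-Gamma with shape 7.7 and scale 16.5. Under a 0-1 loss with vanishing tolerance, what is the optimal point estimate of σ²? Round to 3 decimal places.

Mode = β/(α+1) = 16.5/8.7 = 1.897.
Mean = β/(α−1) = 16.5/6.7 = 2.463.
This is the posterior mode — the MAP estimate.

1.897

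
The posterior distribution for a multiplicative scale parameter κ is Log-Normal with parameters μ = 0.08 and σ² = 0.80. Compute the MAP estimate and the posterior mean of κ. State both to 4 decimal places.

MAP = 0.4868, posterior mean = 1.6161

Mode = exp(μ − σ²) = exp(-0.72) = 0.4868.
Mean = exp(μ + σ²/2) = exp(0.480) = 1.6161.
The posterior is right-skewed, so the mean exceeds the mode.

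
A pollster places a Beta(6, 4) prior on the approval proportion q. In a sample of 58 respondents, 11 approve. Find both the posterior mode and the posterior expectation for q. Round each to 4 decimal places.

posterior mode = 0.2424, posterior expectation = 0.2500

Posterior: Beta(6+11, 4+47) = Beta(17, 51).
Mode = (17−1)/(17+51−2) = 16/66 = 0.2424.
Mean = 17/(17+51) = 17/68 = 0.2500.
The mean is pulled above the mode by the posterior's right skew.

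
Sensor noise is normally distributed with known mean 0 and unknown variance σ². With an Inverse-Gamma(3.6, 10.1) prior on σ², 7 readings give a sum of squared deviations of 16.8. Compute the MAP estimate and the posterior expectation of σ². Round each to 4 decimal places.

σ²_MAP = 2.2840, E[σ²|data] = 3.0328

Posterior: Inverse-Gamma(shape = 3.6+7/2 = 7.1, scale = 10.1+16.8/2 = 18.5).
Mode = β/(α+1) = 18.5/8.1 = 2.2840.
Mean = β/(α−1) = 18.5/6.1 = 3.0328.
The mean is pulled above the mode by the posterior's right skew.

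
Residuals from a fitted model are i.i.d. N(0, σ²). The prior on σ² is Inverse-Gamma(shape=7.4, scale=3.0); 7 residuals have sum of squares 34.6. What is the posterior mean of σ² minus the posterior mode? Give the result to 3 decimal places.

0.345

Posterior: Inverse-Gamma(shape = 7.4+7/2 = 10.9, scale = 3.0+34.6/2 = 20.3).
Mode = β/(α+1) = 20.3/11.9 = 1.706.
Mean = β/(α−1) = 20.3/9.9 = 2.051.
Difference = 2.051 − 1.706 = 0.345.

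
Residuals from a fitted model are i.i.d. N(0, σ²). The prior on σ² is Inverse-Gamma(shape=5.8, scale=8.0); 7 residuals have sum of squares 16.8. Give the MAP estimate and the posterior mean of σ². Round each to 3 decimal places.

σ²_MAP = 1.592, E[σ²|data] = 1.976

Posterior: Inverse-Gamma(shape = 5.8+7/2 = 9.3, scale = 8.0+16.8/2 = 16.4).
Mode = β/(α+1) = 16.4/10.3 = 1.592.
Mean = β/(α−1) = 16.4/8.3 = 1.976.
The posterior is right-skewed, so the mean exceeds the mode.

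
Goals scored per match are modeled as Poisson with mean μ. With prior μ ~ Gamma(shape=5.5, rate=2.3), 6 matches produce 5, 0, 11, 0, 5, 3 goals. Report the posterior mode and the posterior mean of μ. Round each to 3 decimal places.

Σ counts = 24. Posterior: Gamma(shape = 5.5+24 = 29.5, rate = 2.3+6 = 8.3).
Mode = (α−1)/β = 28.5/8.3 = 3.434.
Mean = α/β = 29.5/8.3 = 3.554.
Right-skewed posterior ⇒ mode < mean.

posterior mode = 3.434, posterior mean = 3.554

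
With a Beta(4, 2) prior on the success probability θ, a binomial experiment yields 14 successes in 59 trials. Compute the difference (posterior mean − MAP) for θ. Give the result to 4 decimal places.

0.0071

Posterior: Beta(4+14, 2+45) = Beta(18, 47).
Mode = (18−1)/(18+47−2) = 17/63 = 0.2698.
Mean = 18/(18+47) = 18/65 = 0.2769.
Difference = 0.2769 − 0.2698 = 0.0071.
The mean is pulled above the mode by the posterior's right skew.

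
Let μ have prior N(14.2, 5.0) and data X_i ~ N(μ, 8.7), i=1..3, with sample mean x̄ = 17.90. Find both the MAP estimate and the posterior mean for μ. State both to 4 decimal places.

MAP = 16.5418, posterior mean = 16.5418

Posterior for μ is Normal. Precision-weighted mean: (1/5.0·14.2 + 3/8.7·17.90) / (1/5.0 + 3/8.7) = 16.5418.
A Normal posterior is symmetric, so mode = mean.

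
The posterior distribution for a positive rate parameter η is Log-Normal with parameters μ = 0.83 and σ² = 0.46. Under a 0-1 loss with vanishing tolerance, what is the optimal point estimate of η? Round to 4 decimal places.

Mode = exp(μ − σ²) = exp(0.37) = 1.4477.
Mean = exp(μ + σ²/2) = exp(1.060) = 2.8864.
This is the posterior mode — the MAP estimate.

1.4477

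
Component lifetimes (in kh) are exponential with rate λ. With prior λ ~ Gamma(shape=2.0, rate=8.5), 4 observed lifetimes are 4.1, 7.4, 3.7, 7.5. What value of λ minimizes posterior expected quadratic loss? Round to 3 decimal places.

Σ times = 22.7. Posterior: Gamma(shape = 2.0+4 = 6.0, rate = 8.5+22.7 = 31.2).
Mode = (α−1)/β = 5.0/31.2 = 0.160.
Mean = α/β = 6.0/31.2 = 0.192.
Quadratic loss ⇒ the optimal estimator is the posterior mean.

0.192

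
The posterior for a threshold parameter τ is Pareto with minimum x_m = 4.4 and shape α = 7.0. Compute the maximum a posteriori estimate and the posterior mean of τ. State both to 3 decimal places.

The Pareto density is strictly decreasing on [x_m, ∞), so the mode is x_m = 4.400.
Mean = α·x_m/(α−1) = 7.0·4.4/6.0 = 5.133.
The mean is pulled above the mode by the posterior's right skew.

MAP: 4.400. Posterior mean: 5.133.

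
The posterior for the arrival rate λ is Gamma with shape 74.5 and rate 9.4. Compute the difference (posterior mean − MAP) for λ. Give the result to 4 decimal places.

0.1064

Mode = (α−1)/β = 73.5/9.4 = 7.8191.
Mean = α/β = 74.5/9.4 = 7.9255.
Difference = 7.9255 − 7.8191 = 0.1064.
Mean > mode: the posterior has a right tail.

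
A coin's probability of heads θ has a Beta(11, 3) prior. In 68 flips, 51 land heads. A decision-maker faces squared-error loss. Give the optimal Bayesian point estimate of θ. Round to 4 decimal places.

0.7561

Posterior: Beta(11+51, 3+17) = Beta(62, 20).
Mode = (62−1)/(62+20−2) = 61/80 = 0.7625.
Mean = 62/(62+20) = 62/82 = 0.7561.
Squared-error loss ⇒ the optimal estimator is the posterior mean.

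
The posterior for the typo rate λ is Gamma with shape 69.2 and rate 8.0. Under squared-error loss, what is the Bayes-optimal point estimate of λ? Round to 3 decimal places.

8.650

Mode = (α−1)/β = 68.2/8.0 = 8.525.
Mean = α/β = 69.2/8.0 = 8.650.
Squared-error loss ⇒ the optimal estimator is the posterior mean.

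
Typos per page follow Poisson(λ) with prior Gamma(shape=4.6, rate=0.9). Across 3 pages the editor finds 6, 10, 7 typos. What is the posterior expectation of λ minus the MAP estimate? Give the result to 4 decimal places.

Σ counts = 23. Posterior: Gamma(shape = 4.6+23 = 27.6, rate = 0.9+3 = 3.9).
Mode = (α−1)/β = 26.6/3.9 = 6.8205.
Mean = α/β = 27.6/3.9 = 7.0769.
Difference = 7.0769 − 6.8205 = 0.2564.

0.2564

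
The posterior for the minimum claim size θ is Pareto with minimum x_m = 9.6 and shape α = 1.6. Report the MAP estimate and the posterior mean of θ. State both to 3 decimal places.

θ_MAP = 9.600, E[θ|data] = 25.600

The Pareto density is strictly decreasing on [x_m, ∞), so the mode is x_m = 9.600.
Mean = α·x_m/(α−1) = 1.6·9.6/0.6 = 25.600.
The posterior is right-skewed, so the mean exceeds the mode.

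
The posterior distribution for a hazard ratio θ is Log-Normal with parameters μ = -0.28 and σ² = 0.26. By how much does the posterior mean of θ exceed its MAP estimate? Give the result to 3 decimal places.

Mode = exp(μ − σ²) = exp(-0.54) = 0.583.
Mean = exp(μ + σ²/2) = exp(-0.150) = 0.861.
Difference = 0.861 − 0.583 = 0.278.
The posterior is right-skewed, so the mean exceeds the mode.

0.278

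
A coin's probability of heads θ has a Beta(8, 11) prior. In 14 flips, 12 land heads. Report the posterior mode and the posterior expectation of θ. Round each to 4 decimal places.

Posterior: Beta(8+12, 11+2) = Beta(20, 13).
Mode = (20−1)/(20+13−2) = 19/31 = 0.6129.
Mean = 20/(20+13) = 20/33 = 0.6061.

MAP = 0.6129, posterior mean = 0.6061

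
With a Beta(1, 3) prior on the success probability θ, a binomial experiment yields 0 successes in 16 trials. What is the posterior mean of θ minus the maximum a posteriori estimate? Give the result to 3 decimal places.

Posterior: Beta(1+0, 3+16) = Beta(1, 19).
Since α = 1 ≤ 1 and β > 1, the Beta density is monotone decreasing on [0,1]; the mode is at 0.
Mean = 1/(1+19) = 0.050.
Difference = 0.050 − 0.000 = 0.050.

0.050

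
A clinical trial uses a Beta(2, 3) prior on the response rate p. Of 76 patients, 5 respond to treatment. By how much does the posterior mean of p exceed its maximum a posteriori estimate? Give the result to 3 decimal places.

Posterior: Beta(2+5, 3+71) = Beta(7, 74).
Mode = (7−1)/(7+74−2) = 6/79 = 0.076.
Mean = 7/(7+74) = 7/81 = 0.086.
Difference = 0.086 − 0.076 = 0.010.

0.010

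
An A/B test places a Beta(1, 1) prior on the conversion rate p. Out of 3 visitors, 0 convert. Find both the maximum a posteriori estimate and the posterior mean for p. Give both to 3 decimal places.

p_MAP = 0.000, E[p|data] = 0.200

Posterior: Beta(1+0, 1+3) = Beta(1, 4).
Since α = 1 ≤ 1 and β > 1, the Beta density is monotone decreasing on [0,1]; the mode is at 0.
Mean = 1/(1+4) = 0.200.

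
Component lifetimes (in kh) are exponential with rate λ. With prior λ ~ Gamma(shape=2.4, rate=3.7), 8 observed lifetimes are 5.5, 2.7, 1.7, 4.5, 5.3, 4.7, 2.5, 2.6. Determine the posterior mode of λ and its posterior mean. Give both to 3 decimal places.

posterior mode = 0.283, posterior mean = 0.313

Σ times = 29.5. Posterior: Gamma(shape = 2.4+8 = 10.4, rate = 3.7+29.5 = 33.2).
Mode = (α−1)/β = 9.4/33.2 = 0.283.
Mean = α/β = 10.4/33.2 = 0.313.
The mean is pulled above the mode by the posterior's right skew.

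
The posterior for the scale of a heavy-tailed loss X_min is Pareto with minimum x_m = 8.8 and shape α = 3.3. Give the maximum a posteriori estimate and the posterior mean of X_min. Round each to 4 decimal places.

The Pareto density is strictly decreasing on [x_m, ∞), so the mode is x_m = 8.8000.
Mean = α·x_m/(α−1) = 3.3·8.8/2.3 = 12.6261.

MAP = 8.8000, posterior mean = 12.6261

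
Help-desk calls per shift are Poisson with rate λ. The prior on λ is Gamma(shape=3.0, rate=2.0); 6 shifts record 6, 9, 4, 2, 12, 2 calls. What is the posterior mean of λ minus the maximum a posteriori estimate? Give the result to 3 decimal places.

Σ counts = 35. Posterior: Gamma(shape = 3.0+35 = 38.0, rate = 2.0+6 = 8.0).
Mode = (α−1)/β = 37.0/8.0 = 4.625.
Mean = α/β = 38.0/8.0 = 4.750.
Difference = 4.750 − 4.625 = 0.125.
The posterior is right-skewed, so the mean exceeds the mode.

0.125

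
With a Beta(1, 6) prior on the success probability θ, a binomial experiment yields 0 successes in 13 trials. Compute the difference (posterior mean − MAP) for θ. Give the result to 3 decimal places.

0.050

Posterior: Beta(1+0, 6+13) = Beta(1, 19).
Since α = 1 ≤ 1 and β > 1, the Beta density is monotone decreasing on [0,1]; the mode is at 0.
Mean = 1/(1+19) = 0.050.
Difference = 0.050 − 0.000 = 0.050.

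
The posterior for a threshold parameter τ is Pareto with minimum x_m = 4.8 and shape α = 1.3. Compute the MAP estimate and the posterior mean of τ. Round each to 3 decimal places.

The Pareto density is strictly decreasing on [x_m, ∞), so the mode is x_m = 4.800.
Mean = α·x_m/(α−1) = 1.3·4.8/0.3 = 20.800.

MAP = 4.800, posterior mean = 20.800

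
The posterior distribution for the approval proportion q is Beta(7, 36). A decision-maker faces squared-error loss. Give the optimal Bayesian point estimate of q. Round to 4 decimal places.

Mode = (7−1)/(7+36−2) = 6/41 = 0.1463.
Mean = 7/(7+36) = 7/43 = 0.1628.
Squared-error loss ⇒ the optimal estimator is the posterior mean.

0.1628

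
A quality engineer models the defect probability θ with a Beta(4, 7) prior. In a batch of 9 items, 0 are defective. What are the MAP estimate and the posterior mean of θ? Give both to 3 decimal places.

Posterior: Beta(4+0, 7+9) = Beta(4, 16).
Mode = (4−1)/(4+16−2) = 3/18 = 0.167.
Mean = 4/(4+16) = 4/20 = 0.200.
Mean > mode: the posterior has a right tail.

θ_MAP = 0.167, E[θ|data] = 0.200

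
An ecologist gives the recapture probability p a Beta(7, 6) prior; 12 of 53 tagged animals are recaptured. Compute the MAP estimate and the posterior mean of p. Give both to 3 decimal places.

MAP: 0.281. Posterior mean: 0.288.

Posterior: Beta(7+12, 6+41) = Beta(19, 47).
Mode = (19−1)/(19+47−2) = 18/64 = 0.281.
Mean = 19/(19+47) = 19/66 = 0.288.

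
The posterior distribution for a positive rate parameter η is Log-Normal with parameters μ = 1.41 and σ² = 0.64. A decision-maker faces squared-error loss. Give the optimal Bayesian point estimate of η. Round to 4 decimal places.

Mode = exp(μ − σ²) = exp(0.77) = 2.1598.
Mean = exp(μ + σ²/2) = exp(1.730) = 5.6407.
Squared-error loss ⇒ the optimal estimator is the posterior mean.

5.6407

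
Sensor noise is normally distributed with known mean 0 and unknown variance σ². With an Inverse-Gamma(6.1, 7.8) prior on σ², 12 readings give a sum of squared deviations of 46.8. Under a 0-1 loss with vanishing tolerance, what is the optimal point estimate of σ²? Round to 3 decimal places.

2.382

Posterior: Inverse-Gamma(shape = 6.1+12/2 = 12.1, scale = 7.8+46.8/2 = 31.2).
Mode = β/(α+1) = 31.2/13.1 = 2.382.
Mean = β/(α−1) = 31.2/11.1 = 2.811.
This is the posterior mode — the MAP estimate.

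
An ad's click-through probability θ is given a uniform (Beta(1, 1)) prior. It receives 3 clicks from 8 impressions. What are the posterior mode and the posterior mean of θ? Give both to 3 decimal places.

Posterior: Beta(1+3, 1+5) = Beta(4, 6).
Mode = (4−1)/(4+6−2) = 3/8 = 0.375.
With a flat prior the MAP equals the MLE, 3/8.
Mean = 4/(4+6) = 4/10 = 0.400.

MAP: 0.375. Posterior mean: 0.400.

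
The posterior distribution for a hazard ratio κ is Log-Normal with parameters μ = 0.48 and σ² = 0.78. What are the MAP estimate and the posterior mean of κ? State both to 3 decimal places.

Mode = exp(μ − σ²) = exp(-0.30) = 0.741.
Mean = exp(μ + σ²/2) = exp(0.870) = 2.387.

κ_MAP = 0.741, E[κ|data] = 2.387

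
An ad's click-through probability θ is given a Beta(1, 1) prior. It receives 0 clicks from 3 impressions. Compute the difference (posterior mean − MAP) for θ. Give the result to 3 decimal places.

0.200

Posterior: Beta(1+0, 1+3) = Beta(1, 4).
Since α = 1 ≤ 1 and β > 1, the Beta density is monotone decreasing on [0,1]; the mode is at 0.
Mean = 1/(1+4) = 0.200.
Difference = 0.200 − 0.000 = 0.200.
The mean is pulled above the mode by the posterior's right skew.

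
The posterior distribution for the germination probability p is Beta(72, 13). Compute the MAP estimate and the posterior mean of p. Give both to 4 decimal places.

MAP = 0.8554, posterior mean = 0.8471

Mode = (72−1)/(72+13−2) = 71/83 = 0.8554.
Mean = 72/(72+13) = 72/85 = 0.8471.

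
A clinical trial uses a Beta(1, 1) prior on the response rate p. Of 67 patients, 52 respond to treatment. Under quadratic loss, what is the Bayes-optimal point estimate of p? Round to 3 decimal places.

0.768

Posterior: Beta(1+52, 1+15) = Beta(53, 16).
Mode = (53−1)/(53+16−2) = 52/67 = 0.776.
With a flat prior the MAP equals the MLE, 52/67.
Mean = 53/(53+16) = 53/69 = 0.768.
Quadratic loss ⇒ the optimal estimator is the posterior mean.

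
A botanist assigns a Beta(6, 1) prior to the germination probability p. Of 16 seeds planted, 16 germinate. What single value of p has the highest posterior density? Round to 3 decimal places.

Posterior: Beta(6+16, 1+0) = Beta(22, 1).
Since β = 1 ≤ 1 and α > 1, the Beta density is monotone increasing on [0,1]; the mode is at 1.
Mean = 22/(22+1) = 0.957.
This is the posterior mode — the MAP estimate.

1.000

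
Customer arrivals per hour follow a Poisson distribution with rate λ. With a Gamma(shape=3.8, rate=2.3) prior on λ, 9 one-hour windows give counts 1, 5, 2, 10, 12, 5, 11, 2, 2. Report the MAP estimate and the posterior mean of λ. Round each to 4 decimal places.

λ_MAP = 4.6726, E[λ|data] = 4.7611

Σ counts = 50. Posterior: Gamma(shape = 3.8+50 = 53.8, rate = 2.3+9 = 11.3).
Mode = (α−1)/β = 52.8/11.3 = 4.6726.
Mean = α/β = 53.8/11.3 = 4.7611.
Mean > mode: the posterior has a right tail.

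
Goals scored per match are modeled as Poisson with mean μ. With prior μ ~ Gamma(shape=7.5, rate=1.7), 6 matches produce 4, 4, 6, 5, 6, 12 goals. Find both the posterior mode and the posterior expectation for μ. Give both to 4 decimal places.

Σ counts = 37. Posterior: Gamma(shape = 7.5+37 = 44.5, rate = 1.7+6 = 7.7).
Mode = (α−1)/β = 43.5/7.7 = 5.6494.
Mean = α/β = 44.5/7.7 = 5.7792.
The posterior is right-skewed, so the mean exceeds the mode.

posterior mode = 5.6494, posterior expectation = 5.7792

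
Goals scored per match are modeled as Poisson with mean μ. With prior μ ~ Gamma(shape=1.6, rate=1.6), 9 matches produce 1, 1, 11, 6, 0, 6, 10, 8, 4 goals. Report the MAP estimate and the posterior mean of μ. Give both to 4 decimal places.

MAP = 4.4906, posterior mean = 4.5849

Σ counts = 47. Posterior: Gamma(shape = 1.6+47 = 48.6, rate = 1.6+9 = 10.6).
Mode = (α−1)/β = 47.6/10.6 = 4.4906.
Mean = α/β = 48.6/10.6 = 4.5849.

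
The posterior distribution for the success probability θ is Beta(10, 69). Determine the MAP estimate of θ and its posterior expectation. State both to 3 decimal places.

θ_MAP = 0.117, E[θ|data] = 0.127

Mode = (10−1)/(10+69−2) = 9/77 = 0.117.
Mean = 10/(10+69) = 10/79 = 0.127.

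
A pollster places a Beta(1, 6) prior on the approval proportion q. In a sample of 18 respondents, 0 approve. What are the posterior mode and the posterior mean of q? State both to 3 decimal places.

q_MAP = 0.000, E[q|data] = 0.040

Posterior: Beta(1+0, 6+18) = Beta(1, 24).
Since α = 1 ≤ 1 and β > 1, the Beta density is monotone decreasing on [0,1]; the mode is at 0.
Mean = 1/(1+24) = 0.040.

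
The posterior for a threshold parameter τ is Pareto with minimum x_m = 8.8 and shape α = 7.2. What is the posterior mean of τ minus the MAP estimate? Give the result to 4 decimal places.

1.4194

The Pareto density is strictly decreasing on [x_m, ∞), so the mode is x_m = 8.8000.
Mean = α·x_m/(α−1) = 7.2·8.8/6.2 = 10.2194.
Difference = 10.2194 − 8.8000 = 1.4194.
The mean is pulled above the mode by the posterior's right skew.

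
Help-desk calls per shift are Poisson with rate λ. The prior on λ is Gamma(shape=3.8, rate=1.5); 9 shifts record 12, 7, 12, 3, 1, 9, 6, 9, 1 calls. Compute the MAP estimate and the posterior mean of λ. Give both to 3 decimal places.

Σ counts = 60. Posterior: Gamma(shape = 3.8+60 = 63.8, rate = 1.5+9 = 10.5).
Mode = (α−1)/β = 62.8/10.5 = 5.981.
Mean = α/β = 63.8/10.5 = 6.076.
Mean > mode: the posterior has a right tail.

MAP: 5.981. Posterior mean: 6.076.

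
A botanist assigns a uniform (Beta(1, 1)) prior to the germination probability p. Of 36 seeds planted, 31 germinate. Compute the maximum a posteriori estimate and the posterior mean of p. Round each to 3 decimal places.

MAP = 0.861; posterior mean = 0.842

Posterior: Beta(1+31, 1+5) = Beta(32, 6).
Mode = (32−1)/(32+6−2) = 31/36 = 0.861.
With a flat prior the MAP equals the MLE, 31/36.
Mean = 32/(32+6) = 32/38 = 0.842.
Left-skewed posterior ⇒ mean < mode.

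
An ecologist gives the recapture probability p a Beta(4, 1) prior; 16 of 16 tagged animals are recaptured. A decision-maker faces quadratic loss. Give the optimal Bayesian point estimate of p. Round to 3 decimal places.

Posterior: Beta(4+16, 1+0) = Beta(20, 1).
Since β = 1 ≤ 1 and α > 1, the Beta density is monotone increasing on [0,1]; the mode is at 1.
Mean = 20/(20+1) = 0.952.
Quadratic loss ⇒ the optimal estimator is the posterior mean.

0.952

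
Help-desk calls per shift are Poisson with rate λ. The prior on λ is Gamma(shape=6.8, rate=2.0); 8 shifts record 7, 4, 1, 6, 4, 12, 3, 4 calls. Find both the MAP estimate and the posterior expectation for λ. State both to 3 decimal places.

Σ counts = 41. Posterior: Gamma(shape = 6.8+41 = 47.8, rate = 2.0+8 = 10.0).
Mode = (α−1)/β = 46.8/10.0 = 4.680.
Mean = α/β = 47.8/10.0 = 4.780.

MAP = 4.680, posterior mean = 4.780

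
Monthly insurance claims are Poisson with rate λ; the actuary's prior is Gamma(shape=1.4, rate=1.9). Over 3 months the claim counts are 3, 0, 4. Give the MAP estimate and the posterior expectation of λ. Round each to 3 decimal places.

MAP estimate = 1.510, posterior expectation = 1.714

Σ counts = 7. Posterior: Gamma(shape = 1.4+7 = 8.4, rate = 1.9+3 = 4.9).
Mode = (α−1)/β = 7.4/4.9 = 1.510.
Mean = α/β = 8.4/4.9 = 1.714.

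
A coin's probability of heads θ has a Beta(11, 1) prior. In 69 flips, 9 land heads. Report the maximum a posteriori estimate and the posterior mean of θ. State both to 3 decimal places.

Posterior: Beta(11+9, 1+60) = Beta(20, 61).
Mode = (20−1)/(20+61−2) = 19/79 = 0.241.
Mean = 20/(20+61) = 20/81 = 0.247.
Mean > mode: the posterior has a right tail.

MAP: 0.241. Posterior mean: 0.247.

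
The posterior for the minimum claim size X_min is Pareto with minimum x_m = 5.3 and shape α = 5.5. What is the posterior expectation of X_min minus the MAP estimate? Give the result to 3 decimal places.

The Pareto density is strictly decreasing on [x_m, ∞), so the mode is x_m = 5.300.
Mean = α·x_m/(α−1) = 5.5·5.3/4.5 = 6.478.
Difference = 6.478 − 5.300 = 1.178.

1.178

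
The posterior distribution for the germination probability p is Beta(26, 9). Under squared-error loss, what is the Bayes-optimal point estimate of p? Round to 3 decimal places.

0.743

Mode = (26−1)/(26+9−2) = 25/33 = 0.758.
Mean = 26/(26+9) = 26/35 = 0.743.
Squared-error loss ⇒ the optimal estimator is the posterior mean.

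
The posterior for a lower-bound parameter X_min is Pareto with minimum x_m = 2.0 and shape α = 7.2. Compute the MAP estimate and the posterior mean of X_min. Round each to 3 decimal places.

The Pareto density is strictly decreasing on [x_m, ∞), so the mode is x_m = 2.000.
Mean = α·x_m/(α−1) = 7.2·2.0/6.2 = 2.323.
The posterior is right-skewed, so the mean exceeds the mode.

MAP = 2.000; posterior mean = 2.323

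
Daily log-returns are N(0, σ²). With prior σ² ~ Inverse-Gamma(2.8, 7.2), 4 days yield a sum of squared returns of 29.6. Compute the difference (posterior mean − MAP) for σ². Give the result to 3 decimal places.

Posterior: Inverse-Gamma(shape = 2.8+4/2 = 4.8, scale = 7.2+29.6/2 = 22.0).
Mode = β/(α+1) = 22.0/5.8 = 3.793.
Mean = β/(α−1) = 22.0/3.8 = 5.789.
Difference = 5.789 − 3.793 = 1.996.

1.996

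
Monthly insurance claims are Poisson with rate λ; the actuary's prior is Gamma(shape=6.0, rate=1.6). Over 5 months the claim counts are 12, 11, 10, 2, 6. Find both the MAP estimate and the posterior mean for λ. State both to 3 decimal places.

Σ counts = 41. Posterior: Gamma(shape = 6.0+41 = 47.0, rate = 1.6+5 = 6.6).
Mode = (α−1)/β = 46.0/6.6 = 6.970.
Mean = α/β = 47.0/6.6 = 7.121.

MAP: 6.970. Posterior mean: 7.121.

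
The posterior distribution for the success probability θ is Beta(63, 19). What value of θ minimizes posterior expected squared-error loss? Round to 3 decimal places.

0.768

Mode = (63−1)/(63+19−2) = 62/80 = 0.775.
Mean = 63/(63+19) = 63/82 = 0.768.
Squared-error loss ⇒ the optimal estimator is the posterior mean.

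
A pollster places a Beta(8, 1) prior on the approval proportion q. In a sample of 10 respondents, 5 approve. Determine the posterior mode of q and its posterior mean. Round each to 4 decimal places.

q_MAP = 0.7059, E[q|data] = 0.6842

Posterior: Beta(8+5, 1+5) = Beta(13, 6).
Mode = (13−1)/(13+6−2) = 12/17 = 0.7059.
Mean = 13/(13+6) = 13/19 = 0.6842.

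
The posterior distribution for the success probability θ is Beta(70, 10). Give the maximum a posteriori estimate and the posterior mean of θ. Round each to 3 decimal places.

MAP = 0.885; posterior mean = 0.875

Mode = (70−1)/(70+10−2) = 69/78 = 0.885.
Mean = 70/(70+10) = 70/80 = 0.875.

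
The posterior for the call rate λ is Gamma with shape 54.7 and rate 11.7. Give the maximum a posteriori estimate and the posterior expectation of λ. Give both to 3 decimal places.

MAP = 4.590; posterior mean = 4.675

Mode = (α−1)/β = 53.7/11.7 = 4.590.
Mean = α/β = 54.7/11.7 = 4.675.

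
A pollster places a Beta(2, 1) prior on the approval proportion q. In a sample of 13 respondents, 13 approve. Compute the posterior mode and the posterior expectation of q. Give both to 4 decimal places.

MAP: 1.0000. Posterior mean: 0.9375.

Posterior: Beta(2+13, 1+0) = Beta(15, 1).
Since β = 1 ≤ 1 and α > 1, the Beta density is monotone increasing on [0,1]; the mode is at 1.
Mean = 15/(15+1) = 0.9375.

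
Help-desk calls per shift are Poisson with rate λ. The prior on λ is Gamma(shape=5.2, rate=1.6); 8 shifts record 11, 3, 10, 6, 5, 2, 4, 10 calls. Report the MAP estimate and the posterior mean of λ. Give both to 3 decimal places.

Σ counts = 51. Posterior: Gamma(shape = 5.2+51 = 56.2, rate = 1.6+8 = 9.6).
Mode = (α−1)/β = 55.2/9.6 = 5.750.
Mean = α/β = 56.2/9.6 = 5.854.

MAP: 5.750. Posterior mean: 5.854.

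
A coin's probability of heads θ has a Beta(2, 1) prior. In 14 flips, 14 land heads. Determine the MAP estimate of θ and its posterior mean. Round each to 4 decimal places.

MAP = 1.0000; posterior mean = 0.9412

Posterior: Beta(2+14, 1+0) = Beta(16, 1).
Since β = 1 ≤ 1 and α > 1, the Beta density is monotone increasing on [0,1]; the mode is at 1.
Mean = 16/(16+1) = 0.9412.
The mean is pulled below the mode by the posterior's left skew.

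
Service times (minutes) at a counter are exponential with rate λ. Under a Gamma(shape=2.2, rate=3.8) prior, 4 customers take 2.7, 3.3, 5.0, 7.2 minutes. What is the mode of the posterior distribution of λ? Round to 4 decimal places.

Σ times = 18.2. Posterior: Gamma(shape = 2.2+4 = 6.2, rate = 3.8+18.2 = 22.0).
Mode = (α−1)/β = 5.2/22.0 = 0.2364.
Mean = α/β = 6.2/22.0 = 0.2818.
This is the posterior mode — the MAP estimate.

0.2364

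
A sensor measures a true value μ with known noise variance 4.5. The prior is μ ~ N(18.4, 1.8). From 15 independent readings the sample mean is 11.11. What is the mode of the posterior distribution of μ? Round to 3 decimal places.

Posterior for μ is Normal. Precision-weighted mean: (1/1.8·18.4 + 15/4.5·11.11) / (1/1.8 + 15/4.5) = 12.151.
A Normal posterior is symmetric, so mode = mean.
This is the posterior mode — the MAP estimate.

12.151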